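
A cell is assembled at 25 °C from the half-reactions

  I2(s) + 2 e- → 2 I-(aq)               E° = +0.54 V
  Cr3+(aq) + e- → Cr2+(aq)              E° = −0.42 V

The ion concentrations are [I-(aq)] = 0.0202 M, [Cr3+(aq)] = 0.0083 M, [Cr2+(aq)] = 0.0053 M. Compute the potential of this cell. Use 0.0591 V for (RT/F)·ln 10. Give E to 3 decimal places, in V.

The I₂/I⁻ couple has the more positive E°, so it is the cathode; Cr³⁺/Cr²⁺ is the anode.
E°cell = +0.54 − (−0.42) = +0.96 V, with n = 2 electrons transferred.
The balanced reaction is I2(s) + 2 Cr2+(aq) → 2 I-(aq) + 2 Cr3+(aq), so Q = ([I-(aq)]^2·[Cr3+(aq)]^2) / [Cr2+(aq)]^2 = 0.001 and log Q = −3.000.
By the Nernst equation, E = +0.96 − (0.0591/2)·(−3.000) = +1.049 V.

+1.049 V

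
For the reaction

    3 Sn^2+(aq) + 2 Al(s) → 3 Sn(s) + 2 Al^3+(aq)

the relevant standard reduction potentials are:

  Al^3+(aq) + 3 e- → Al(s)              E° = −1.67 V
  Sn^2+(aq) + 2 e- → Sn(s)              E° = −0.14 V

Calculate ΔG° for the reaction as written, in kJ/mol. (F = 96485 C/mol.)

−886 kJ/mol

In the reaction as written Sn^2+(aq) is reduced, so the Sn²⁺/Sn couple is the cathode and Al³⁺/Al is the anode.
E°cell = −0.14 − (−1.67) = +1.53 V; balancing electrons gives n = 6.
ΔG° = −nFE°cell = −(6)(96485)(+1.53) J/mol = −886 kJ/mol.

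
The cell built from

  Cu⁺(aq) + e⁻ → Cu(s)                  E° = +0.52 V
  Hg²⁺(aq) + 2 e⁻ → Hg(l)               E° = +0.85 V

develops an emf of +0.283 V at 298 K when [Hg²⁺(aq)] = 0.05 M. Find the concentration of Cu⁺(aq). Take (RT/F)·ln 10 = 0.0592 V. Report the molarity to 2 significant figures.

The Hg²⁺/Hg couple has the larger reduction potential, so it is the cathode: E°cell = +0.85 − (+0.52) = +0.33 V and n = 2.
Rearranging E = E° − (0.0592/n)·log Q gives log Q = 2(+0.33 − (+0.283))/0.0592 = 1.588.
The balanced reaction is Hg²⁺(aq) + 2 Cu(s) → Hg(l) + 2 Cu⁺(aq), so Q = [Cu⁺(aq)]^2 / [Hg²⁺(aq)].
Isolating [Cu⁺(aq)] in Q = 10^{1.588} yields log [Cu⁺(aq)] = 0.143, i.e. 1.4 M.

1.4 M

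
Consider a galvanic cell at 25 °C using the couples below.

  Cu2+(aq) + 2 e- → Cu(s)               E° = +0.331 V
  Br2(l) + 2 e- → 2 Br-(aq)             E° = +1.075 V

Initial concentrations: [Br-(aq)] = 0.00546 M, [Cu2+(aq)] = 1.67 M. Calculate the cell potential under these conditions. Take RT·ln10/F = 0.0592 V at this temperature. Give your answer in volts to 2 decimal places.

The Br₂/Br⁻ couple has the more positive E°, so it is the cathode; Cu²⁺/Cu is the anode.
The standard potential is +1.075 − (+0.331) = +0.744 V and the balanced reaction transfers n = 2 electrons.
For the overall reaction Br2(l) + Cu(s) → 2 Br-(aq) + Cu2+(aq), Q = [Br-(aq)]^2·[Cu2+(aq)] = 4.98×10^−5, giving log Q = −4.303.
Applying E = E° − (RT ln10/nF)·log Q gives +0.744 − (0.0592/2)(−4.303) = +0.87 V.

+0.87 V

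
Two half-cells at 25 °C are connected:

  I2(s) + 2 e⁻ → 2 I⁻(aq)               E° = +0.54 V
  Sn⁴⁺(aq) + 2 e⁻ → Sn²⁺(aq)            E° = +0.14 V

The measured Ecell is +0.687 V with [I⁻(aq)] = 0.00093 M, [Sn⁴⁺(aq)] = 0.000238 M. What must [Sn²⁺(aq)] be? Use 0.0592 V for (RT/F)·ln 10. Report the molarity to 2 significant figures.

With I₂/I⁻ at the cathode and Sn⁴⁺/Sn²⁺ at the anode, E°cell = +0.54 − (+0.14) = +0.40 V (n = 2).
Rearranging E = E° − (0.0592/n)·log Q gives log Q = 2(+0.40 − (+0.687))/0.0592 = −9.696.
Balancing electrons gives I2(s) + Sn²⁺(aq) → 2 I⁻(aq) + Sn⁴⁺(aq); thus Q = ([I⁻(aq)]^2·[Sn⁴⁺(aq)]) / [Sn²⁺(aq)].
Substituting the known concentrations and solving, log [Sn²⁺(aq)] = 0.010 and [Sn²⁺(aq)] = 1.0 M.

1.0 M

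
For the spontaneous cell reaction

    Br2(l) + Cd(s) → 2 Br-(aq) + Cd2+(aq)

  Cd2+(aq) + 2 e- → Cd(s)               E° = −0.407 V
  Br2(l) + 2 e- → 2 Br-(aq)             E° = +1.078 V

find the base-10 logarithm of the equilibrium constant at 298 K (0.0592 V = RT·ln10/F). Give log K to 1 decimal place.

The Br₂/Br⁻ couple is reduced (cathode); E°cell = +1.078 − (−0.407) = +1.485 V with n = 2.
At equilibrium E = 0, so log K = nE°cell / 0.0592 = (2)(+1.485) / 0.0592 = 50.2.

log K = 50.2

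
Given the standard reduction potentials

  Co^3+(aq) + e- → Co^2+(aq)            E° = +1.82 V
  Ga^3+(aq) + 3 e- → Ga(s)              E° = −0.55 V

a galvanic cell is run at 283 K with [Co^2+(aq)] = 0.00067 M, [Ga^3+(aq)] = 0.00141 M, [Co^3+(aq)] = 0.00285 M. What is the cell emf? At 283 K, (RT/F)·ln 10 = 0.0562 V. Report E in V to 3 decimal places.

+2.459 V

Co³⁺/Co²⁺ is reduced (cathode, E° = +1.82 V) and Ga³⁺/Ga is oxidized (anode).
E°cell = E°cat − E°an = +1.82 − (−0.55) = +2.37 V; n = 3.
The balanced reaction is 3 Co^3+(aq) + Ga(s) → 3 Co^2+(aq) + Ga^3+(aq), so Q = ([Co^2+(aq)]^3·[Ga^3+(aq)]) / [Co^3+(aq)]^3 = 1.83×10^−5 and log Q = −4.737.
E = E° − (0.0562/n)·log Q = +2.37 − (0.0562/3)(−4.737) = +2.459 V.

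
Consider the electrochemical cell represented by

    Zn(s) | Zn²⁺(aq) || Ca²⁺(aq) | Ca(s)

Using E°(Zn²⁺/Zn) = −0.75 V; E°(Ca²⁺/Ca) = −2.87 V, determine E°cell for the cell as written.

−2.12 V

By convention the left-hand electrode in cell notation is the anode (oxidation) and the right-hand electrode is the cathode (reduction).
E°cell = E°(right) − E°(left) = −2.87 − (−0.75) = −2.12 V.
The negative sign shows that, as written, the cell would require an external voltage to drive the reaction.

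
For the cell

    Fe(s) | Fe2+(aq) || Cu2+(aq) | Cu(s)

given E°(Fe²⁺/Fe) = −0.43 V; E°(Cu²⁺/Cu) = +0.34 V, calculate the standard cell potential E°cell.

+0.77 V

By convention the left-hand electrode in cell notation is the anode (oxidation) and the right-hand electrode is the cathode (reduction).
E°cell = E°(right) − E°(left) = +0.34 − (−0.43) = +0.77 V.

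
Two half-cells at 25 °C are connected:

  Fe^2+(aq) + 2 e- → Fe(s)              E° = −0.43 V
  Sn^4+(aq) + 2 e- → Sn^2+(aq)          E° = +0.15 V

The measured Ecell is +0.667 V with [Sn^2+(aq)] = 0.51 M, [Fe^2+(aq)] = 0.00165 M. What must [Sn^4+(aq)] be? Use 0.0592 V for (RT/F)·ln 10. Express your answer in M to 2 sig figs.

The Sn⁴⁺/Sn²⁺ couple has the larger reduction potential, so it is the cathode: E°cell = +0.15 − (−0.43) = +0.58 V and n = 2.
Since E = E° − (0.0592/n)·log Q, log Q = n(E° − E)/0.0592 = −2.939.
The balanced reaction is Sn^4+(aq) + Fe(s) → Sn^2+(aq) + Fe^2+(aq), so Q = ([Sn^2+(aq)]·[Fe^2+(aq)]) / [Sn^4+(aq)].
Solving for the unknown gives log [Sn^4+(aq)] = −0.136, so [Sn^4+(aq)] ≈ 0.73 M.

0.73 M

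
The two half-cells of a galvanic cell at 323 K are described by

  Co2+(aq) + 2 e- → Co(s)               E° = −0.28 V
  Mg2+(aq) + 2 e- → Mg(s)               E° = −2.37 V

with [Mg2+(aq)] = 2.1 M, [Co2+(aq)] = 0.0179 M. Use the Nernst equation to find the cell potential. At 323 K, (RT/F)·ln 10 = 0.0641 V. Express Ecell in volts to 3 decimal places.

+2.024 V

Co²⁺/Co is reduced (cathode, E° = −0.28 V) and Mg²⁺/Mg is oxidized (anode).
E°cell = E°cat − E°an = −0.28 − (−2.37) = +2.09 V; n = 2.
The balanced reaction is Co2+(aq) + Mg(s) → Co(s) + Mg2+(aq), so Q = [Mg2+(aq)] / [Co2+(aq)] = 117 and log Q = 2.069.
Applying E = E° − (RT ln10/nF)·log Q gives +2.09 − (0.0641/2)(2.069) = +2.024 V.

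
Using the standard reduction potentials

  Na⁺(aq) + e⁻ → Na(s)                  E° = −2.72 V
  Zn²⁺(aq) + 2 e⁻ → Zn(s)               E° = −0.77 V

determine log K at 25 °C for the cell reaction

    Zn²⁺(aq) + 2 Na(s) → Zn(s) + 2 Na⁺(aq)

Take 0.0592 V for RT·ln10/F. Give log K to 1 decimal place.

The Zn²⁺/Zn couple is reduced (cathode); E°cell = −0.77 − (−2.72) = +1.95 V with n = 2.
At equilibrium E = 0, so log K = nE°cell / 0.0592 = (2)(+1.95) / 0.0592 = 65.9.

log K = 65.9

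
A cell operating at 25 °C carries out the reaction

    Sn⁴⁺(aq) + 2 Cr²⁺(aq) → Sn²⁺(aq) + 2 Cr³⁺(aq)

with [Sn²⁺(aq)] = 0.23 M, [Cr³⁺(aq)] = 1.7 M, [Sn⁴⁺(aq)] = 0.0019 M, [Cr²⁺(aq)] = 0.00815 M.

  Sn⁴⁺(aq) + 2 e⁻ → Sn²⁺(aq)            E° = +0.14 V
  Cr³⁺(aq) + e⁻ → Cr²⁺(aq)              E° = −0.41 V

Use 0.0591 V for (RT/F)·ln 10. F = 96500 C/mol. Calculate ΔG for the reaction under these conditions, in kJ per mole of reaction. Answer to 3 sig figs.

The standard cell potential is +0.14 − (−0.41) = +0.55 V, with n = 2 electrons in the balanced equation.
Here Q = ([Sn²⁺(aq)]·[Cr³⁺(aq)]^2) / ([Sn⁴⁺(aq)]·[Cr²⁺(aq)]^2) = 5.27×10^6 (log Q = 6.722), giving E = +0.55 − (0.0591/2)·(6.722) = +0.3514 V.
ΔG = −nFE = −(2)(96500)(+0.3514) J/mol = −67.8 kJ/mol.

−67.8 kJ/mol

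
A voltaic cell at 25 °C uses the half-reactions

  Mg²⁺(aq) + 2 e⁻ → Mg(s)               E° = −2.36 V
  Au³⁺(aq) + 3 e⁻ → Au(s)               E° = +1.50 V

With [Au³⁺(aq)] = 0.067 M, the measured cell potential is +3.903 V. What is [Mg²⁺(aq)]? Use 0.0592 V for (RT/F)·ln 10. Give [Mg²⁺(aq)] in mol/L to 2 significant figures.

0.0058 M

Au³⁺/Au is the cathode (higher E°); E°cell = +1.50 − (−2.36) = +3.86 V with n = 6.
Rearranging E = E° − (0.0592/n)·log Q gives log Q = 6(+3.86 − (+3.903))/0.0592 = −4.358.
For 2 Au³⁺(aq) + 3 Mg(s) → 2 Au(s) + 3 Mg²⁺(aq), the reaction quotient is Q = [Mg²⁺(aq)]^3 / [Au³⁺(aq)]^2.
Substituting the known concentrations and solving, log [Mg²⁺(aq)] = −2.235 and [Mg²⁺(aq)] = 0.0058 M.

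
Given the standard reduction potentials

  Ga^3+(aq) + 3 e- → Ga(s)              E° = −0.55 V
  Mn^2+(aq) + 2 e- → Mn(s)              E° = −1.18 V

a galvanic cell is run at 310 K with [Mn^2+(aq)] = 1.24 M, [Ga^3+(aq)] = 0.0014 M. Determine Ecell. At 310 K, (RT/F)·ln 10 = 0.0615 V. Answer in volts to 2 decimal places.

+0.57 V

Ga³⁺/Ga is reduced (cathode, E° = −0.55 V) and Mn²⁺/Mn is oxidized (anode).
E°cell = E°cat − E°an = −0.55 − (−1.18) = +0.63 V; n = 6.
The balanced reaction is 2 Ga^3+(aq) + 3 Mn(s) → 2 Ga(s) + 3 Mn^2+(aq), so Q = [Mn^2+(aq)]^3 / [Ga^3+(aq)]^2 = 9.73×10^5 and log Q = 5.988.
By the Nernst equation, E = +0.63 − (0.0615/6)·(5.988) = +0.57 V.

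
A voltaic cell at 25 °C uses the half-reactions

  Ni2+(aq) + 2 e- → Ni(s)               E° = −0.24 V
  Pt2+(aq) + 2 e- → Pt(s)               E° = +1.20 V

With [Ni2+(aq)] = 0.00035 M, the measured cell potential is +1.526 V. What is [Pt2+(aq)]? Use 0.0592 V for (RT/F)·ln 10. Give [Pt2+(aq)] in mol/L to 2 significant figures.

The Pt²⁺/Pt couple has the larger reduction potential, so it is the cathode: E°cell = +1.20 − (−0.24) = +1.44 V and n = 2.
From the Nernst equation, log Q = n(E° − E)/0.0592 = 2·(+1.44 − (+1.526))/0.0592 = −2.905.
Balancing electrons gives Pt2+(aq) + Ni(s) → Pt(s) + Ni2+(aq); thus Q = [Ni2+(aq)] / [Pt2+(aq)].
Substituting the known concentrations and solving, log [Pt2+(aq)] = −0.551 and [Pt2+(aq)] = 0.28 M.

0.28 M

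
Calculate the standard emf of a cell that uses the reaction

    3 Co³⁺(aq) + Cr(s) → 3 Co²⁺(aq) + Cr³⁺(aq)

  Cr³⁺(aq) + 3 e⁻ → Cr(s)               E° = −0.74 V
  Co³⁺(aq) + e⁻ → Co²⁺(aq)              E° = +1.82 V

+2.56 V

Co³⁺(aq) gains electrons, so the Co³⁺/Co²⁺ couple is the cathode; the Cr³⁺/Cr couple is the anode.
E°cell = E°(cathode) − E°(anode) = +1.82 − (−0.74) = +2.56 V.
The positive value indicates the reaction is spontaneous as written.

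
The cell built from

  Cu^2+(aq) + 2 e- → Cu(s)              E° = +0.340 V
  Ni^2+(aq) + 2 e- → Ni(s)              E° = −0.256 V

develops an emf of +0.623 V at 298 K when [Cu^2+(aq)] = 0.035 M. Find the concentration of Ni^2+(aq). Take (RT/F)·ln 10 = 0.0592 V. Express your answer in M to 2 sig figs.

0.0043 M

The Cu²⁺/Cu couple has the larger reduction potential, so it is the cathode: E°cell = +0.340 − (−0.256) = +0.596 V and n = 2.
Since E = E° − (0.0592/n)·log Q, log Q = n(E° − E)/0.0592 = −0.912.
Balancing electrons gives Cu^2+(aq) + Ni(s) → Cu(s) + Ni^2+(aq); thus Q = [Ni^2+(aq)] / [Cu^2+(aq)].
Solving for the unknown gives log [Ni^2+(aq)] = −2.368, so [Ni^2+(aq)] ≈ 0.0043 M.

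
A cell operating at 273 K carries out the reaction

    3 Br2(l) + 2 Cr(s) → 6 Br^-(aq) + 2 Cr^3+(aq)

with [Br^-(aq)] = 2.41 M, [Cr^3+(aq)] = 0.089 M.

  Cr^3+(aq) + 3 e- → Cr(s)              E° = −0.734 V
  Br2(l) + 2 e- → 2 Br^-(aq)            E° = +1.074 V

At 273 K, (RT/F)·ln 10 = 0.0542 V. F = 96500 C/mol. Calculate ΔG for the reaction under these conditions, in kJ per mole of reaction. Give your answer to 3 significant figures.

With Br₂/Br⁻ reduced at the cathode, E°cell = +1.074 − (−0.734) = +1.808 V and n = 6.
Q = [Br^-(aq)]^6·[Cr^3+(aq)]^2 = 1.55, so log Q = 0.191 and E = +1.808 − (0.0542/6)(0.191) = +1.8063 V.
ΔG = −nFE = −(6)(96500)(+1.8063) J/mol = −1050 kJ/mol.

−1050 kJ/mol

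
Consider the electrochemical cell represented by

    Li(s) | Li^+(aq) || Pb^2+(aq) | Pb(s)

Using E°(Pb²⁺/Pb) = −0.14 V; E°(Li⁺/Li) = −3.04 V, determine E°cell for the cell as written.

By convention the left-hand electrode in cell notation is the anode (oxidation) and the right-hand electrode is the cathode (reduction).
E°cell = E°(right) − E°(left) = −0.14 − (−3.04) = +2.90 V.

+2.90 V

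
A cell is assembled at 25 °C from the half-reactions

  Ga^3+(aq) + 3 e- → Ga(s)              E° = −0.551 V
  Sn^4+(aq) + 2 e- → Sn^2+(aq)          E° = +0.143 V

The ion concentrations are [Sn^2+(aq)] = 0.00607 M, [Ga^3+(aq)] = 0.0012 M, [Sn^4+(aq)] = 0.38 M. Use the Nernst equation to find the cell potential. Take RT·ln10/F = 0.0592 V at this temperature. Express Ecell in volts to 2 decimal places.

+0.80 V

Since E°(Sn⁴⁺/Sn²⁺) > E°(Ga³⁺/Ga), Sn⁴⁺/Sn²⁺ serves as the cathode.
The standard potential is +0.143 − (−0.551) = +0.694 V and the balanced reaction transfers n = 6 electrons.
For the overall reaction 3 Sn^4+(aq) + 2 Ga(s) → 3 Sn^2+(aq) + 2 Ga^3+(aq), Q = ([Sn^2+(aq)]^3·[Ga^3+(aq)]^2) / [Sn^4+(aq)]^3 = 5.87×10^−12, giving log Q = −11.231.
E = E° − (0.0592/n)·log Q = +0.694 − (0.0592/6)(−11.231) = +0.80 V.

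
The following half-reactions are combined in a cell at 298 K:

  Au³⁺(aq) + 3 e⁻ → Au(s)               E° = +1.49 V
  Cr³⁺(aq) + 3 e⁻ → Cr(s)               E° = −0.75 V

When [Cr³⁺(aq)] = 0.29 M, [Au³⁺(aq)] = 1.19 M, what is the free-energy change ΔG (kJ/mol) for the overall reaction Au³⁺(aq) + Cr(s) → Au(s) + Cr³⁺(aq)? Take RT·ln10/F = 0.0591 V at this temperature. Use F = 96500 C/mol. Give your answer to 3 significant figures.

−652 kJ/mol

E°cell = +1.49 − (−0.75) = +2.24 V; the balanced reaction transfers n = 3 electrons.
The reaction quotient is [Cr³⁺(aq)] / [Au³⁺(aq)] = 0.244; by Nernst, E = +2.24 − (0.0591/3)(−0.613) = +2.2521 V.
Then ΔG = −nFE = −3 × 96500 × +2.2521 J/mol = −652 kJ/mol.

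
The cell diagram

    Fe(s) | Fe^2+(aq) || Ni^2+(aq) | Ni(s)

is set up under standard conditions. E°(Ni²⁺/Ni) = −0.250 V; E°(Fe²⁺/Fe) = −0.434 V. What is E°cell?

By convention the left-hand electrode in cell notation is the anode (oxidation) and the right-hand electrode is the cathode (reduction).
E°cell = E°(right) − E°(left) = −0.250 − (−0.434) = +0.184 V.

+0.184 V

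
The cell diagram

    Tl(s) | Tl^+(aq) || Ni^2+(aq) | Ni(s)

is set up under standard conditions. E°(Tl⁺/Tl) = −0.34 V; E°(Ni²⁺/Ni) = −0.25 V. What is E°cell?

By convention the left-hand electrode in cell notation is the anode (oxidation) and the right-hand electrode is the cathode (reduction).
E°cell = E°(right) − E°(left) = −0.25 − (−0.34) = +0.09 V.

+0.09 V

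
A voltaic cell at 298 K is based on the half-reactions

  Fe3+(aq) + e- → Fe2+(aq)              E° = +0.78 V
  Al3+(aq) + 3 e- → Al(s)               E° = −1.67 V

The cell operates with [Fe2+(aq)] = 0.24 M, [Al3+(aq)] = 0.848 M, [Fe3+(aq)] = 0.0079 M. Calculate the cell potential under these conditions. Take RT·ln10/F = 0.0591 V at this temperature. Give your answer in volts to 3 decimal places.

+2.364 V

Since E°(Fe³⁺/Fe²⁺) > E°(Al³⁺/Al), Fe³⁺/Fe²⁺ serves as the cathode.
The standard potential is +0.78 − (−1.67) = +2.45 V and the balanced reaction transfers n = 3 electrons.
Balancing gives 3 Fe3+(aq) + Al(s) → 3 Fe2+(aq) + Al3+(aq); hence Q = ([Fe2+(aq)]^3·[Al3+(aq)]) / [Fe3+(aq)]^3 = 2.38×10^4 (log Q = 4.376).
Applying E = E° − (RT ln10/nF)·log Q gives +2.45 − (0.0591/3)(4.376) = +2.364 V.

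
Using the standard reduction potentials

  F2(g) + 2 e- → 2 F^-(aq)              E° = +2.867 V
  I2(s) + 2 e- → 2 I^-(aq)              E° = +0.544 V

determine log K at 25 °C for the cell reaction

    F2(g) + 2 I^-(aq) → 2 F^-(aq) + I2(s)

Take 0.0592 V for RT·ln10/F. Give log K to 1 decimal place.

The F₂/F⁻ couple is reduced (cathode); E°cell = +2.867 − (+0.544) = +2.323 V with n = 2.
At equilibrium E = 0, so log K = nE°cell / 0.0592 = (2)(+2.323) / 0.0592 = 78.5.

log K = 78.5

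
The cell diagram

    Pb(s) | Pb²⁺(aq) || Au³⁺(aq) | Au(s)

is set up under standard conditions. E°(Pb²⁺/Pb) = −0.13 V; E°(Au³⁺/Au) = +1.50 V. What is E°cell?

+1.63 V

By convention the left-hand electrode in cell notation is the anode (oxidation) and the right-hand electrode is the cathode (reduction).
E°cell = E°(right) − E°(left) = +1.50 − (−0.13) = +1.63 V.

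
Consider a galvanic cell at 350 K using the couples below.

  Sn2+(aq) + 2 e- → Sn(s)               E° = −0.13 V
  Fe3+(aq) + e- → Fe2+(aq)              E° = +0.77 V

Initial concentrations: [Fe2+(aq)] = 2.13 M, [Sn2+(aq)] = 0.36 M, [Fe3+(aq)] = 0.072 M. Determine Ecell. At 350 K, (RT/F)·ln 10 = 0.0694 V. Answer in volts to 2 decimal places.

+0.81 V

The Fe³⁺/Fe²⁺ couple has the more positive E°, so it is the cathode; Sn²⁺/Sn is the anode.
The standard potential is +0.77 − (−0.13) = +0.90 V and the balanced reaction transfers n = 2 electrons.
The balanced reaction is 2 Fe3+(aq) + Sn(s) → 2 Fe2+(aq) + Sn2+(aq), so Q = ([Fe2+(aq)]^2·[Sn2+(aq)]) / [Fe3+(aq)]^2 = 315 and log Q = 2.498.
By the Nernst equation, E = +0.90 − (0.0694/2)·(2.498) = +0.81 V.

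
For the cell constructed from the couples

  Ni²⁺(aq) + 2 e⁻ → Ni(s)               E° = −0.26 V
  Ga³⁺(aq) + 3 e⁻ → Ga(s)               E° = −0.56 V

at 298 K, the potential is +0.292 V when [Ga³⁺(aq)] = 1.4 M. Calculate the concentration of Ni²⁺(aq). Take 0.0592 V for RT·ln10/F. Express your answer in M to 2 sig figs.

0.67 M

The Ni²⁺/Ni couple has the larger reduction potential, so it is the cathode: E°cell = −0.26 − (−0.56) = +0.30 V and n = 6.
Since E = E° − (0.0592/n)·log Q, log Q = n(E° − E)/0.0592 = 0.811.
Balancing electrons gives 3 Ni²⁺(aq) + 2 Ga(s) → 3 Ni(s) + 2 Ga³⁺(aq); thus Q = [Ga³⁺(aq)]^2 / [Ni²⁺(aq)]^3.
Solving for the unknown gives log [Ni²⁺(aq)] = −0.173, so [Ni²⁺(aq)] ≈ 0.67 M.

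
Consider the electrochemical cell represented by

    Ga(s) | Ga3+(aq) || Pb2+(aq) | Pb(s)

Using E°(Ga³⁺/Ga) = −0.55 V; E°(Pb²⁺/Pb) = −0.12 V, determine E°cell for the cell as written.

+0.43 V

By convention the left-hand electrode in cell notation is the anode (oxidation) and the right-hand electrode is the cathode (reduction).
E°cell = E°(right) − E°(left) = −0.12 − (−0.55) = +0.43 V.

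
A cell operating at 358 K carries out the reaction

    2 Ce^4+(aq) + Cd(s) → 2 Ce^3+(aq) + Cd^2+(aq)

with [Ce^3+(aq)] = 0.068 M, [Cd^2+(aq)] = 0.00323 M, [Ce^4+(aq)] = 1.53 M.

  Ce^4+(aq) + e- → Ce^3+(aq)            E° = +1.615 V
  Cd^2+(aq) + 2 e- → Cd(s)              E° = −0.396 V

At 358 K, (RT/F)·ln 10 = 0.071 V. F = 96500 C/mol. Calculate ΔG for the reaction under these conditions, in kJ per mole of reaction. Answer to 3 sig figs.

−424 kJ/mol

With Ce⁴⁺/Ce³⁺ reduced at the cathode, E°cell = +1.615 − (−0.396) = +2.011 V and n = 2.
The reaction quotient is ([Ce^3+(aq)]^2·[Cd^2+(aq)]) / [Ce^4+(aq)]^2 = 6.38×10^−6; by Nernst, E = +2.011 − (0.071/2)(−5.195) = +2.1954 V.
Then ΔG = −nFE = −2 × 96500 × +2.1954 J/mol = −424 kJ/mol.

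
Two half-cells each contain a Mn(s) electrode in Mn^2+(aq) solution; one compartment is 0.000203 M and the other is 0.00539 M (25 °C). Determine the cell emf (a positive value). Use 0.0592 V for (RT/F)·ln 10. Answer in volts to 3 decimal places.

For a concentration cell E°cell = 0, since both electrodes use the same couple.
The compartment with the higher Mn^2+(aq) concentration (0.00539 M) acts as the cathode; ions are reduced there and produced at the dilute (0.000203 M) anode.
With n = 2, Ecell = −(0.0592/2)·log([dilute]/[conc]) = −(0.0592/2)·log(0.000203/0.00539) = +0.042 V.

0.042 V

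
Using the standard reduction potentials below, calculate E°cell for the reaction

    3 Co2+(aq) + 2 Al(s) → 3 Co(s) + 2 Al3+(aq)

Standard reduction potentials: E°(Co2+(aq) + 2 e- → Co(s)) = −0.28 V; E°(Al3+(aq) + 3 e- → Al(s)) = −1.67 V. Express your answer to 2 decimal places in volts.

In the reaction as written, Co2+(aq) is reduced (cathode) and Al3+(aq) is produced by oxidation at the anode.
E°cell = E°(cathode) − E°(anode) = −0.28 − (−1.67) = +1.39 V.

+1.39 V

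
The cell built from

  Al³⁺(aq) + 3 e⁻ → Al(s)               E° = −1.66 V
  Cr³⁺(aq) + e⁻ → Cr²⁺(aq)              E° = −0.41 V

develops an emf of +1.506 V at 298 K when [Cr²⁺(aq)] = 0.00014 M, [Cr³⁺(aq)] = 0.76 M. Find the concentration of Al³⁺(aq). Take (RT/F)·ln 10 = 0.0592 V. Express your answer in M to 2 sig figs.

0.017 M

Cr³⁺/Cr²⁺ is the cathode (higher E°); E°cell = −0.41 − (−1.66) = +1.25 V with n = 3.
From the Nernst equation, log Q = n(E° − E)/0.0592 = 3·(+1.25 − (+1.506))/0.0592 = −12.973.
The balanced reaction is 3 Cr³⁺(aq) + Al(s) → 3 Cr²⁺(aq) + Al³⁺(aq), so Q = ([Cr²⁺(aq)]^3·[Al³⁺(aq)]) / [Cr³⁺(aq)]^3.
Solving for the unknown gives log [Al³⁺(aq)] = −1.769, so [Al³⁺(aq)] ≈ 0.017 M.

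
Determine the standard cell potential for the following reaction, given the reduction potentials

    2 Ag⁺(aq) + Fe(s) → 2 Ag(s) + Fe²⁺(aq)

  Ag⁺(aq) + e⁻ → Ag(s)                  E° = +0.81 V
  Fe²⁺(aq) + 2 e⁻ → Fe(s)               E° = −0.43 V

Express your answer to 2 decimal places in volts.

+1.24 V

Ag⁺(aq) gains electrons, so the Ag⁺/Ag couple is the cathode; the Fe²⁺/Fe couple is the anode.
E°cell = E°(cathode) − E°(anode) = +0.81 − (−0.43) = +1.24 V.
The positive value indicates the reaction is spontaneous as written.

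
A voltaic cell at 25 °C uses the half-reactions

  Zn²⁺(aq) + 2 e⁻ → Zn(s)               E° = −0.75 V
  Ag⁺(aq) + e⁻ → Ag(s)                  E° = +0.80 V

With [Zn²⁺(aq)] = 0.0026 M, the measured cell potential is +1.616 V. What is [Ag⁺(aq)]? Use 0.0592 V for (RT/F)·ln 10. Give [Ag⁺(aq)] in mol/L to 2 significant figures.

0.66 M

With Ag⁺/Ag at the cathode and Zn²⁺/Zn at the anode, E°cell = +0.80 − (−0.75) = +1.55 V (n = 2).
Since E = E° − (0.0592/n)·log Q, log Q = n(E° − E)/0.0592 = −2.230.
For 2 Ag⁺(aq) + Zn(s) → 2 Ag(s) + Zn²⁺(aq), the reaction quotient is Q = [Zn²⁺(aq)] / [Ag⁺(aq)]^2.
Isolating [Ag⁺(aq)] in Q = 10^{−2.230} yields log [Ag⁺(aq)] = −0.178, i.e. 0.66 M.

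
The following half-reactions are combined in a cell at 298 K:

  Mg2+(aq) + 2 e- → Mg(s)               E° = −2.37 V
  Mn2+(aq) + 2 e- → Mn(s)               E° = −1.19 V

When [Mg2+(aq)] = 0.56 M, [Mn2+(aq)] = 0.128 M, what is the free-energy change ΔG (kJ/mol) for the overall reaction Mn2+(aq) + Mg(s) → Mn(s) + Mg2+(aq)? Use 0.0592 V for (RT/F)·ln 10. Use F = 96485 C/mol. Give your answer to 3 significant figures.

−224 kJ/mol

E°cell = −1.19 − (−2.37) = +1.18 V; the balanced reaction transfers n = 2 electrons.
The reaction quotient is [Mg2+(aq)] / [Mn2+(aq)] = 4.38; by Nernst, E = +1.18 − (0.0592/2)(0.641) = +1.1610 V.
Then ΔG = −nFE = −2 × 96485 × +1.1610 J/mol = −224 kJ/mol.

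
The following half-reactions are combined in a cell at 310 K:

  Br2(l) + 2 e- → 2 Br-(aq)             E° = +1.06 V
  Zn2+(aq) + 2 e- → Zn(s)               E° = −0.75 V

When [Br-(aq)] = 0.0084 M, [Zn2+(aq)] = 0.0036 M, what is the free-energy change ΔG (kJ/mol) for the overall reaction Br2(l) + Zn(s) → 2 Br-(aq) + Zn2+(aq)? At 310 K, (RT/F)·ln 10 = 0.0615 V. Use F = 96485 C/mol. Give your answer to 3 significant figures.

−388 kJ/mol

E°cell = +1.06 − (−0.75) = +1.81 V; the balanced reaction transfers n = 2 electrons.
The reaction quotient is [Br-(aq)]^2·[Zn2+(aq)] = 2.54×10^−7; by Nernst, E = +1.81 − (0.0615/2)(−6.595) = +2.0128 V.
ΔG = −nFE = −(2)(96485)(+2.0128) J/mol = −388 kJ/mol.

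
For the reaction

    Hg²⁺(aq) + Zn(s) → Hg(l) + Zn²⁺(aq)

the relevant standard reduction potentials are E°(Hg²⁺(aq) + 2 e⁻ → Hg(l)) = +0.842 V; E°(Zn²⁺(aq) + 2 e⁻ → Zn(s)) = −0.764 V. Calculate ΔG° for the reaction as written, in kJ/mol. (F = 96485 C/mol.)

In the reaction as written Hg²⁺(aq) is reduced, so the Hg²⁺/Hg couple is the cathode and Zn²⁺/Zn is the anode.
E°cell = +0.842 − (−0.764) = +1.606 V; balancing electrons gives n = 2.
ΔG° = −nFE°cell = −(2)(96485)(+1.606) J/mol = −310 kJ/mol.

−310 kJ/mol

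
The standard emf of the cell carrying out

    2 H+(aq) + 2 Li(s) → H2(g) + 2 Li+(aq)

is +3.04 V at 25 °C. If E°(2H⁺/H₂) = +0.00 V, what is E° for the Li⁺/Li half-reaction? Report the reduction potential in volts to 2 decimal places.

In the reaction as written the 2H⁺/H₂ couple is reduced (cathode) and Li⁺/Li is oxidized (anode), so E°cell = E°(2H⁺/H₂) − E°(Li⁺/Li).
E°(Li⁺/Li) = E°(cathode) − E°cell = +0.00 − (+3.04) = −3.04 V.

−3.04 V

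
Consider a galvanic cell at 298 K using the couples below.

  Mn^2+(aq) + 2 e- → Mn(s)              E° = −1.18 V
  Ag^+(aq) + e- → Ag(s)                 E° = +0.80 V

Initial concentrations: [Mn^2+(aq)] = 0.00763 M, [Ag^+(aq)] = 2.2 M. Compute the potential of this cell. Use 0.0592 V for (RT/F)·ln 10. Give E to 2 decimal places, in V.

The Ag⁺/Ag couple has the more positive E°, so it is the cathode; Mn²⁺/Mn is the anode.
The standard potential is +0.80 − (−1.18) = +1.98 V and the balanced reaction transfers n = 2 electrons.
Balancing gives 2 Ag^+(aq) + Mn(s) → 2 Ag(s) + Mn^2+(aq); hence Q = [Mn^2+(aq)] / [Ag^+(aq)]^2 = 0.00158 (log Q = −2.802).
E = E° − (0.0592/n)·log Q = +1.98 − (0.0592/2)(−2.802) = +2.06 V.

+2.06 V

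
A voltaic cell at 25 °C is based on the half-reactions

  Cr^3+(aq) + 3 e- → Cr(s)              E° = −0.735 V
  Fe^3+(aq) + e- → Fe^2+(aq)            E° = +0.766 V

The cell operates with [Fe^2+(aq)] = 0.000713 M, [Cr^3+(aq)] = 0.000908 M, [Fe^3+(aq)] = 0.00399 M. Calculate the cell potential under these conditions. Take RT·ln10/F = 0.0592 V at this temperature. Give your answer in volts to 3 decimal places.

+1.605 V

Fe³⁺/Fe²⁺ is reduced (cathode, E° = +0.766 V) and Cr³⁺/Cr is oxidized (anode).
E°cell = E°cat − E°an = +0.766 − (−0.735) = +1.501 V; n = 3.
The balanced reaction is 3 Fe^3+(aq) + Cr(s) → 3 Fe^2+(aq) + Cr^3+(aq), so Q = ([Fe^2+(aq)]^3·[Cr^3+(aq)]) / [Fe^3+(aq)]^3 = 5.18×10^−6 and log Q = −5.286.
Applying E = E° − (RT ln10/nF)·log Q gives +1.501 − (0.0592/3)(−5.286) = +1.605 V.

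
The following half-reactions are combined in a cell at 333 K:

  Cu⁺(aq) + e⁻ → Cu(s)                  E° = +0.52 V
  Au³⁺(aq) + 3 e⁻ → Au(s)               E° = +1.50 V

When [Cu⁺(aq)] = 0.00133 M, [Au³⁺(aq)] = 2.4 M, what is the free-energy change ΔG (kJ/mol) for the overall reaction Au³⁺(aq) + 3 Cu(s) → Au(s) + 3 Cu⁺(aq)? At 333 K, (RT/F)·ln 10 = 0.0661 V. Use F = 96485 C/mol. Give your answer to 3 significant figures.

The standard cell potential is +1.50 − (+0.52) = +0.98 V, with n = 3 electrons in the balanced equation.
Here Q = [Cu⁺(aq)]^3 / [Au³⁺(aq)] = 9.8×10^−10 (log Q = −9.009), giving E = +0.98 − (0.0661/3)·(−9.009) = +1.1785 V.
ΔG = −nFE = −(3)(96485)(+1.1785) J/mol = −341 kJ/mol.

−341 kJ/mol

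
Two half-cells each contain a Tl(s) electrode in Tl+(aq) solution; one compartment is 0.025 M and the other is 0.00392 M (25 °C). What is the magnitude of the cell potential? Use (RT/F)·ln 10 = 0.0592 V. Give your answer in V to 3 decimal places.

0.048 V

For a concentration cell E°cell = 0, since both electrodes use the same couple.
The compartment with the higher Tl+(aq) concentration (0.025 M) acts as the cathode; ions are reduced there and produced at the dilute (0.00392 M) anode.
With n = 1, Ecell = −(0.0592/1)·log([dilute]/[conc]) = −(0.0592/1)·log(0.00392/0.025) = +0.048 V.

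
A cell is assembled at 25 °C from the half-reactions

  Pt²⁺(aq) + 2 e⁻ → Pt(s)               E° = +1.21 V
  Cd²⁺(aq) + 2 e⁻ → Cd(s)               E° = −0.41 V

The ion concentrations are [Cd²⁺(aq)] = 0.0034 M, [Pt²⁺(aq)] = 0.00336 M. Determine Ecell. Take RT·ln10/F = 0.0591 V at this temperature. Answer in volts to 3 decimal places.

+1.620 V

The Pt²⁺/Pt couple has the more positive E°, so it is the cathode; Cd²⁺/Cd is the anode.
E°cell = E°cat − E°an = +1.21 − (−0.41) = +1.62 V; n = 2.
Balancing gives Pt²⁺(aq) + Cd(s) → Pt(s) + Cd²⁺(aq); hence Q = [Cd²⁺(aq)] / [Pt²⁺(aq)] = 1.01 (log Q = 0.005).
E = E° − (0.0591/n)·log Q = +1.62 − (0.0591/2)(0.005) = +1.620 V.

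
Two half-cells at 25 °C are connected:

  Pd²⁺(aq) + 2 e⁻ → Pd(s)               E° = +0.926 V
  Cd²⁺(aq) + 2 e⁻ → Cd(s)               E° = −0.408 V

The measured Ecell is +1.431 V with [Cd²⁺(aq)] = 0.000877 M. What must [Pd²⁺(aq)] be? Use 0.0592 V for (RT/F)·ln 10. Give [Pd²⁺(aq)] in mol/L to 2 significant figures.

1.7 M

The Pd²⁺/Pd couple has the larger reduction potential, so it is the cathode: E°cell = +0.926 − (−0.408) = +1.334 V and n = 2.
Since E = E° − (0.0592/n)·log Q, log Q = n(E° − E)/0.0592 = −3.277.
For Pd²⁺(aq) + Cd(s) → Pd(s) + Cd²⁺(aq), the reaction quotient is Q = [Cd²⁺(aq)] / [Pd²⁺(aq)].
Substituting the known concentrations and solving, log [Pd²⁺(aq)] = 0.220 and [Pd²⁺(aq)] = 1.7 M.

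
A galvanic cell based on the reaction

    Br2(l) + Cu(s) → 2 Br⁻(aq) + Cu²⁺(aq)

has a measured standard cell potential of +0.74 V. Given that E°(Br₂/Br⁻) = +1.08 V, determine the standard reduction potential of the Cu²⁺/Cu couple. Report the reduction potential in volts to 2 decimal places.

+0.34 V

In the reaction as written the Br₂/Br⁻ couple is reduced (cathode) and Cu²⁺/Cu is oxidized (anode), so E°cell = E°(Br₂/Br⁻) − E°(Cu²⁺/Cu).
E°(Cu²⁺/Cu) = E°(cathode) − E°cell = +1.08 − (+0.74) = +0.34 V.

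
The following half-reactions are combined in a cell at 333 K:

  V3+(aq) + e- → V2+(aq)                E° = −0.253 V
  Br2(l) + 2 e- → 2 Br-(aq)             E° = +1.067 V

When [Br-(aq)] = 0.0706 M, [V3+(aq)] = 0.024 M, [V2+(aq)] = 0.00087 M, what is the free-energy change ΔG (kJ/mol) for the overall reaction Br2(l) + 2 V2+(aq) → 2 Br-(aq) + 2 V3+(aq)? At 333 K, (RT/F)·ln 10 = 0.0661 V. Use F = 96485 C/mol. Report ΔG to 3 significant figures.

−251 kJ/mol

With Br₂/Br⁻ reduced at the cathode, E°cell = +1.067 − (−0.253) = +1.320 V and n = 2.
Q = ([Br-(aq)]^2·[V3+(aq)]^2) / [V2+(aq)]^2 = 3.79, so log Q = 0.579 and E = +1.320 − (0.0661/2)(0.579) = +1.3009 V.
ΔG = −nFE = −(2)(96485)(+1.3009) J/mol = −251 kJ/mol.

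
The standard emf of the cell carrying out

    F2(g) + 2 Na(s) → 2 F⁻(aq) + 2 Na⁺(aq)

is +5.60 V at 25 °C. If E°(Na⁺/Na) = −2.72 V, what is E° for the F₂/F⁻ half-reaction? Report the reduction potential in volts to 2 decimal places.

In the reaction as written the F₂/F⁻ couple is reduced (cathode) and Na⁺/Na is oxidized (anode), so E°cell = E°(F₂/F⁻) − E°(Na⁺/Na).
E°(F₂/F⁻) = E°cell + E°(anode) = +5.60 + (−2.72) = +2.88 V.

+2.88 V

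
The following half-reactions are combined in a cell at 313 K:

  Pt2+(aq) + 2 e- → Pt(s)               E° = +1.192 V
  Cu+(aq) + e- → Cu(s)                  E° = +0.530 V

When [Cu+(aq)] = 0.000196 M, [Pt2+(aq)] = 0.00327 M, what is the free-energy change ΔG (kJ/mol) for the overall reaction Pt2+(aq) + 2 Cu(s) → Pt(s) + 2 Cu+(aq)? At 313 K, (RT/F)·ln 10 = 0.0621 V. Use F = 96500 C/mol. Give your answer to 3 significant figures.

−157 kJ/mol

The standard cell potential is +1.192 − (+0.530) = +0.662 V, with n = 2 electrons in the balanced equation.
Here Q = [Cu+(aq)]^2 / [Pt2+(aq)] = 1.17×10^−5 (log Q = −4.930), giving E = +0.662 − (0.0621/2)·(−4.930) = +0.8151 V.
Finally ΔG = −nFE = −(2)(96500 C/mol)(+0.8151 V) = −157 kJ/mol.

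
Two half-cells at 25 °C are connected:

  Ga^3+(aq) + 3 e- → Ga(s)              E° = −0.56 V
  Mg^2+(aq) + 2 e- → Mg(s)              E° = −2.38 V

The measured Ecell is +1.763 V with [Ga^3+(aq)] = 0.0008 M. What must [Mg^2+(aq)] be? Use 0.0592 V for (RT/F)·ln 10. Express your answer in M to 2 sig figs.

With Ga³⁺/Ga at the cathode and Mg²⁺/Mg at the anode, E°cell = −0.56 − (−2.38) = +1.82 V (n = 6).
From the Nernst equation, log Q = n(E° − E)/0.0592 = 6·(+1.82 − (+1.763))/0.0592 = 5.777.
Balancing electrons gives 2 Ga^3+(aq) + 3 Mg(s) → 2 Ga(s) + 3 Mg^2+(aq); thus Q = [Mg^2+(aq)]^3 / [Ga^3+(aq)]^2.
Solving for the unknown gives log [Mg^2+(aq)] = −0.139, so [Mg^2+(aq)] ≈ 0.73 M.

0.73 M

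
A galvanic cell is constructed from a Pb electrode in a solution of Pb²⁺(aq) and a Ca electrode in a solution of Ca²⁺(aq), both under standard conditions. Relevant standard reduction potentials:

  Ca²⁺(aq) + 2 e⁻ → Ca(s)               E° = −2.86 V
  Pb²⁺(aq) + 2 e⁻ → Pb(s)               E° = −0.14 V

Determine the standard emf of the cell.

+2.72 V

The Pb²⁺/Pb couple has the higher E°, so Pb ion is reduced (cathode) and Ca is oxidized (anode).
E°cell = E°(cathode) − E°(anode) = −0.14 − (−2.86) = +2.72 V.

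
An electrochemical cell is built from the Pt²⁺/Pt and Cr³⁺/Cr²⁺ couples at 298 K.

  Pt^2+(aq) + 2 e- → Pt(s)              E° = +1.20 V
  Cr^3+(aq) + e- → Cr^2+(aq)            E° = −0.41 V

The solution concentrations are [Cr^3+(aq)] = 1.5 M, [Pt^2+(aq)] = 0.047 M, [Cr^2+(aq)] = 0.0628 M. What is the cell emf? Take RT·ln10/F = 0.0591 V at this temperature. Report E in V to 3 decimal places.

Since E°(Pt²⁺/Pt) > E°(Cr³⁺/Cr²⁺), Pt²⁺/Pt serves as the cathode.
E°cell = E°cat − E°an = +1.20 − (−0.41) = +1.61 V; n = 2.
Balancing gives Pt^2+(aq) + 2 Cr^2+(aq) → Pt(s) + 2 Cr^3+(aq); hence Q = [Cr^3+(aq)]^2 / ([Pt^2+(aq)]·[Cr^2+(aq)]^2) = 1.21×10^4 (log Q = 4.084).
Applying E = E° − (RT ln10/nF)·log Q gives +1.61 − (0.0591/2)(4.084) = +1.489 V.

+1.489 V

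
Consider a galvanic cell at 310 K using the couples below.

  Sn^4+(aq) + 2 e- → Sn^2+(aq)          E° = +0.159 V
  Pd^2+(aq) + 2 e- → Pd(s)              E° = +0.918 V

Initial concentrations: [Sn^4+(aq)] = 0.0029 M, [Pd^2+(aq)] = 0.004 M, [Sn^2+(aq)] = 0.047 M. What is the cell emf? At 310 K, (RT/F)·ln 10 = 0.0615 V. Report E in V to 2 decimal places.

+0.72 V

Since E°(Pd²⁺/Pd) > E°(Sn⁴⁺/Sn²⁺), Pd²⁺/Pd serves as the cathode.
E°cell = +0.918 − (+0.159) = +0.759 V, with n = 2 electrons transferred.
Balancing gives Pd^2+(aq) + Sn^2+(aq) → Pd(s) + Sn^4+(aq); hence Q = [Sn^4+(aq)] / ([Pd^2+(aq)]·[Sn^2+(aq)]) = 15.4 (log Q = 1.188).
E = E° − (0.0615/n)·log Q = +0.759 − (0.0615/2)(1.188) = +0.72 V.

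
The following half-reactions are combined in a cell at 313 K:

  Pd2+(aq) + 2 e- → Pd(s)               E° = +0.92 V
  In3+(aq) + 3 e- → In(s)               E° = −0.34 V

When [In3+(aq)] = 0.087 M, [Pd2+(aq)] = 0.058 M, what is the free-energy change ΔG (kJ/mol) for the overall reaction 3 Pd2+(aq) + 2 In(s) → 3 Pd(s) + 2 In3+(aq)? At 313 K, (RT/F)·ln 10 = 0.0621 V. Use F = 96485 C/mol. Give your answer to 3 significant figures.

−720 kJ/mol

The standard cell potential is +0.92 − (−0.34) = +1.26 V, with n = 6 electrons in the balanced equation.
Q = [In3+(aq)]^2 / [Pd2+(aq)]^3 = 38.8, so log Q = 1.589 and E = +1.26 − (0.0621/6)(1.589) = +1.2436 V.
Then ΔG = −nFE = −6 × 96485 × +1.2436 J/mol = −720 kJ/mol.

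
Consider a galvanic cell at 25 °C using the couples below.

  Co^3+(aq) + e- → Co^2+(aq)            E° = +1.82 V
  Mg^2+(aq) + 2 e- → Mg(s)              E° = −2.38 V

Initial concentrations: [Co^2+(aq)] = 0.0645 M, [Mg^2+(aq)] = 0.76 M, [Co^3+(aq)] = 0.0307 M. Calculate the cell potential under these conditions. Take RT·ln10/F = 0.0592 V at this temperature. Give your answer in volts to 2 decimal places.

+4.18 V

Since E°(Co³⁺/Co²⁺) > E°(Mg²⁺/Mg), Co³⁺/Co²⁺ serves as the cathode.
The standard potential is +1.82 − (−2.38) = +4.20 V and the balanced reaction transfers n = 2 electrons.
The balanced reaction is 2 Co^3+(aq) + Mg(s) → 2 Co^2+(aq) + Mg^2+(aq), so Q = ([Co^2+(aq)]^2·[Mg^2+(aq)]) / [Co^3+(aq)]^2 = 3.35 and log Q = 0.526.
E = E° − (0.0592/n)·log Q = +4.20 − (0.0592/2)(0.526) = +4.18 V.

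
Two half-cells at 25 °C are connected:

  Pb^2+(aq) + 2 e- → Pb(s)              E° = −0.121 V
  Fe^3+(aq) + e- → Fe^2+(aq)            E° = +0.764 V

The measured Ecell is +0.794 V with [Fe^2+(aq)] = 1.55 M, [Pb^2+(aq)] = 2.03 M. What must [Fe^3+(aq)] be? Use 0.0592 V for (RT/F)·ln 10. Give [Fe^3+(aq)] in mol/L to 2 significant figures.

0.064 M

With Fe³⁺/Fe²⁺ at the cathode and Pb²⁺/Pb at the anode, E°cell = +0.764 − (−0.121) = +0.885 V (n = 2).
Since E = E° − (0.0592/n)·log Q, log Q = n(E° − E)/0.0592 = 3.074.
The balanced reaction is 2 Fe^3+(aq) + Pb(s) → 2 Fe^2+(aq) + Pb^2+(aq), so Q = ([Fe^2+(aq)]^2·[Pb^2+(aq)]) / [Fe^3+(aq)]^2.
Solving for the unknown gives log [Fe^3+(aq)] = −1.193, so [Fe^3+(aq)] ≈ 0.064 M.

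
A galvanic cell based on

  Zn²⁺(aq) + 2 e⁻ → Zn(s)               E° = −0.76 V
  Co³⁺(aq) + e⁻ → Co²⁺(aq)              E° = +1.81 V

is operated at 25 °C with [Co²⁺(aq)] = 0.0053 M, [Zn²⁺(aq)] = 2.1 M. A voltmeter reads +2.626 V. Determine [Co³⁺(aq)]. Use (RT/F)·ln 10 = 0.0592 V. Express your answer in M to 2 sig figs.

The Co³⁺/Co²⁺ couple has the larger reduction potential, so it is the cathode: E°cell = +1.81 − (−0.76) = +2.57 V and n = 2.
Since E = E° − (0.0592/n)·log Q, log Q = n(E° − E)/0.0592 = −1.892.
The balanced reaction is 2 Co³⁺(aq) + Zn(s) → 2 Co²⁺(aq) + Zn²⁺(aq), so Q = ([Co²⁺(aq)]^2·[Zn²⁺(aq)]) / [Co³⁺(aq)]^2.
Solving for the unknown gives log [Co³⁺(aq)] = −1.169, so [Co³⁺(aq)] ≈ 0.068 M.

0.068 M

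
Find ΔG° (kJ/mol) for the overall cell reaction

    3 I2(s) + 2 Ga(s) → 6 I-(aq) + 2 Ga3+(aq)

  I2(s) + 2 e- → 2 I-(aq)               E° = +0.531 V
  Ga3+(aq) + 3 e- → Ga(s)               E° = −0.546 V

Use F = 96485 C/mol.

In the reaction as written I2(s) is reduced, so the I₂/I⁻ couple is the cathode and Ga³⁺/Ga is the anode.
E°cell = +0.531 − (−0.546) = +1.077 V; balancing electrons gives n = 6.
ΔG° = −nFE°cell = −(6)(96485)(+1.077) J/mol = −623 kJ/mol.

−623 kJ/mol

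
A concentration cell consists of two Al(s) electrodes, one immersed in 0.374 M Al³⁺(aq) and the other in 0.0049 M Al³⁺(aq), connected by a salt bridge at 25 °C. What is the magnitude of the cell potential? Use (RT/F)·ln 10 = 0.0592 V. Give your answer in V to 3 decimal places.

For a concentration cell E°cell = 0, since both electrodes use the same couple.
The compartment with the higher Al³⁺(aq) concentration (0.374 M) acts as the cathode; ions are reduced there and produced at the dilute (0.0049 M) anode.
With n = 3, Ecell = −(0.0592/3)·log([dilute]/[conc]) = −(0.0592/3)·log(0.0049/0.374) = +0.037 V.

0.037 V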